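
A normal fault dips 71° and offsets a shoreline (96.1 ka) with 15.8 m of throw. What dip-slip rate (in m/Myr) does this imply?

174 m/Myr

dip-slip = throw / sin(dip) = 15.8 m / sin(71°) = 16.71 m
rate = 16.71 m / 96.1 ka = 0.000174 m/yr = 174 m/Myr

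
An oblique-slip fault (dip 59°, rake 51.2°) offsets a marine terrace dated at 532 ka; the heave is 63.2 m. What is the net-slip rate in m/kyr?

0.296 m/kyr

dip-slip = heave / cos(dip) = 63.2 / cos(59°) = 122.7 m
net slip = dip-slip / sin(rake) = 122.7 / sin(51.2°) = 157.5 m
rate = 157.5 m / 532 ka = 0.000296 m/yr = 0.296 m/kyr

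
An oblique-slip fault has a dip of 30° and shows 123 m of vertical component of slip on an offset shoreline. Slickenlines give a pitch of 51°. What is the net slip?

317 m

dip-slip = throw / sin(dip) = 123 / sin(30°) = 246 m
net slip = dip-slip / sin(rake) = 246 / sin(51°) = 317 m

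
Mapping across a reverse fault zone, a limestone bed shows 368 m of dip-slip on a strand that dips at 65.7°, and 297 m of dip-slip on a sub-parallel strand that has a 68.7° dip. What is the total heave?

heave_A = 368 × cos(65.7°) = 151.4 m
heave_B = 297 × cos(68.7°) = 107.9 m
total = 151.4 + 107.9 = 259 m

259 m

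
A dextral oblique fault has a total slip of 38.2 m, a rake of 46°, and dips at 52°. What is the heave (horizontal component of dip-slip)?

16.9 m

dip-slip = net slip × sin(rake) = 38.2 m × sin(46°) = 27.48 m
heave = dip-slip × cos(dip) = 27.48 × cos(52°) = 16.9 m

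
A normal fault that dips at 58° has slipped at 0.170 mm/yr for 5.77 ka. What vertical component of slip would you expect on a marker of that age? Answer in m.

0.832 m

dip-slip = rate × time = 0.170 mm/yr × 5.77 ka = 0.9809 m
throw = dip-slip × sin(dip) = 0.9809 × sin(58°) = 0.832 m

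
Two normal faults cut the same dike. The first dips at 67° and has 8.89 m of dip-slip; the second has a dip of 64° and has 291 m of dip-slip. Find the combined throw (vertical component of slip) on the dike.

270 m

throw_A = 8.89 × sin(67°) = 8.183 m
throw_B = 291 × sin(64°) = 261.5 m
total = 8.183 + 261.5 = 270 m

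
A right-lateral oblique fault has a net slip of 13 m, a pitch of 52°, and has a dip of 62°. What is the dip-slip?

dip-slip = net slip × sin(rake) = 13 m × sin(52°) = 10.2 m

10.2 m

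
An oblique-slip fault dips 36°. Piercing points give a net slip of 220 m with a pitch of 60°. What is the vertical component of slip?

dip-slip = net slip × sin(rake) = 220 m × sin(60°) = 190.5 m
throw = dip-slip × sin(dip) = 190.5 × sin(36°) = 112 m

112 m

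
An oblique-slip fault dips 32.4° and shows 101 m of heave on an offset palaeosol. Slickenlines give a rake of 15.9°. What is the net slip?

437 m

dip-slip = heave / cos(dip) = 101 / cos(32.4°) = 119.6 m
net slip = dip-slip / sin(rake) = 119.6 / sin(15.9°) = 437 m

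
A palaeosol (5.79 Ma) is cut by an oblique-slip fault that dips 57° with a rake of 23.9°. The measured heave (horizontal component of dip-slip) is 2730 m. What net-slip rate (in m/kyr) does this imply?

dip-slip = heave / cos(dip) = 2730 / cos(57°) = 5012 m
net slip = dip-slip / sin(rake) = 5012 / sin(23.9°) = 12370 m
rate = 12370 m / 5.79 Ma = 0.00214 m/yr = 2.14 m/kyr

2.14 m/kyr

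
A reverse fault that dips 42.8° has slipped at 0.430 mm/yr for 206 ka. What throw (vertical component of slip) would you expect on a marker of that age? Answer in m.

dip-slip = rate × time = 0.430 mm/yr × 206 ka = 88.58 m
throw = dip-slip × sin(dip) = 88.58 × sin(42.8°) = 60.2 m

60.2 m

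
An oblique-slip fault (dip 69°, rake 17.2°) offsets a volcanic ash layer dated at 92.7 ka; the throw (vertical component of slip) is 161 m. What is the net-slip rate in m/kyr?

dip-slip = throw / sin(dip) = 161 / sin(69°) = 172.5 m
net slip = dip-slip / sin(rake) = 172.5 / sin(17.2°) = 583.2 m
rate = 583.2 m / 92.7 ka = 0.00629 m/yr = 6.29 m/kyr

6.29 m/kyr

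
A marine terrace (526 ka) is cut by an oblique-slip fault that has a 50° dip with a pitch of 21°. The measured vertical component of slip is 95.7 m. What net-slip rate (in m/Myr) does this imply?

dip-slip = throw / sin(dip) = 95.7 / sin(50°) = 124.9 m
net slip = dip-slip / sin(rake) = 124.9 / sin(21°) = 348.6 m
rate = 348.6 m / 526 ka = 0.000663 m/yr = 663 m/Myr

663 m/Myr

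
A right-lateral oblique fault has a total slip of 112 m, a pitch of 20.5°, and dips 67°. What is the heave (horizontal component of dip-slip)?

dip-slip = net slip × sin(rake) = 112 m × sin(20.5°) = 39.22 m
heave = dip-slip × cos(dip) = 39.22 × cos(67°) = 15.3 m

15.3 m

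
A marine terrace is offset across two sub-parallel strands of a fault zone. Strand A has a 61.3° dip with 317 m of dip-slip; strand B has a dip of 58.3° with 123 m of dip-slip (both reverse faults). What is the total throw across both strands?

throw_A = 317 × sin(61.3°) = 278.1 m
throw_B = 123 × sin(58.3°) = 104.6 m
total = 278.1 + 104.6 = 383 m

383 m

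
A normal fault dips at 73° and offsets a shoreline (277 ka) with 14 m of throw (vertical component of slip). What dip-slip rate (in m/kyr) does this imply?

0.0529 m/kyr

dip-slip = throw / sin(dip) = 14 m / sin(73°) = 14.64 m
rate = 14.64 m / 277 ka = 0.0000529 m/yr = 0.0529 m/kyr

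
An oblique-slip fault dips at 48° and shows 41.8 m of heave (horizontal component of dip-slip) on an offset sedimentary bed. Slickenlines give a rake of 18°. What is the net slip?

dip-slip = heave / cos(dip) = 41.8 / cos(48°) = 62.47 m
net slip = dip-slip / sin(rake) = 62.47 / sin(18°) = 202 m

202 m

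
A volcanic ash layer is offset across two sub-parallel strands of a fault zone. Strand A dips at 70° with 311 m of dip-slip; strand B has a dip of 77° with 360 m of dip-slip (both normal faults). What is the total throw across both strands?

throw_A = 311 × sin(70°) = 292.2 m
throw_B = 360 × sin(77°) = 350.8 m
total = 292.2 + 350.8 = 643 m

643 m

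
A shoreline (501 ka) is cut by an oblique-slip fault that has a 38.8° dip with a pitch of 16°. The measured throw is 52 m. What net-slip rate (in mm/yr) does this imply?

0.601 mm/yr

dip-slip = throw / sin(dip) = 52 / sin(38.8°) = 82.99 m
net slip = dip-slip / sin(rake) = 82.99 / sin(16°) = 301.1 m
rate = 301.1 m / 501 ka = 0.000601 m/yr = 0.601 mm/yr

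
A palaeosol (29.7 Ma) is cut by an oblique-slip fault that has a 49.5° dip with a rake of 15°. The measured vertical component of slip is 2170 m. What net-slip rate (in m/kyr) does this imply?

0.371 m/kyr

dip-slip = throw / sin(dip) = 2170 / sin(49.5°) = 2854 m
net slip = dip-slip / sin(rake) = 2854 / sin(15°) = 11030 m
rate = 11030 m / 29.7 Ma = 0.000371 m/yr = 0.371 m/kyr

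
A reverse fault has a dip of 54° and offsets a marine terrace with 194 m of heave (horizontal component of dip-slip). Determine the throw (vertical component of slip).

throw = heave × tan(dip) = 194 × tan(54°) = 267 m

267 m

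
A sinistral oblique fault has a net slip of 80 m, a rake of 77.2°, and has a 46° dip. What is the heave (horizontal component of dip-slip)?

dip-slip = net slip × sin(rake) = 80 m × sin(77.2°) = 78.01 m
heave = dip-slip × cos(dip) = 78.01 × cos(46°) = 54.2 m

54.2 m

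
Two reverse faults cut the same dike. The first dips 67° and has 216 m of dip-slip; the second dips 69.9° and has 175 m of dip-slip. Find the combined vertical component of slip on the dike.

throw_A = 216 × sin(67°) = 198.8 m
throw_B = 175 × sin(69.9°) = 164.3 m
total = 198.8 + 164.3 = 363 m

363 m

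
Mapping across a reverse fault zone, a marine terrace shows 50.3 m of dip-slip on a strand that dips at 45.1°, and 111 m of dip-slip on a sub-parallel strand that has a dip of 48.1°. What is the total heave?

110 m

heave_A = 50.3 × cos(45.1°) = 35.51 m
heave_B = 111 × cos(48.1°) = 74.13 m
total = 35.51 + 74.13 = 110 m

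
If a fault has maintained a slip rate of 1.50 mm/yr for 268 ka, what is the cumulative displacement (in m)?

402 m

slip = rate × time = 1.50 mm/yr × 268 ka = 402 m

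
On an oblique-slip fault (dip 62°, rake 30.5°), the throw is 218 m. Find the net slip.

dip-slip = throw / sin(dip) = 218 / sin(62°) = 246.9 m
net slip = dip-slip / sin(rake) = 246.9 / sin(30.5°) = 486 m

486 m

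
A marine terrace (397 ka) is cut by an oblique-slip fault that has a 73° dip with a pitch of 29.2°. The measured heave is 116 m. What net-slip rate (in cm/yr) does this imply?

dip-slip = heave / cos(dip) = 116 / cos(73°) = 396.8 m
net slip = dip-slip / sin(rake) = 396.8 / sin(29.2°) = 813.3 m
rate = 813.3 m / 397 ka = 0.00205 m/yr = 0.205 cm/yr

0.205 cm/yr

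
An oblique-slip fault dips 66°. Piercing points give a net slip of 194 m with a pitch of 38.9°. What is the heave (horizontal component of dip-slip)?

dip-slip = net slip × sin(rake) = 194 m × sin(38.9°) = 121.8 m
heave = dip-slip × cos(dip) = 121.8 × cos(66°) = 49.6 m

49.6 m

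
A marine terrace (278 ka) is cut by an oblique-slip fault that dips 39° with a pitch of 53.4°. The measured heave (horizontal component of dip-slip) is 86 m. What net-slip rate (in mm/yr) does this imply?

dip-slip = heave / cos(dip) = 86 / cos(39°) = 110.7 m
net slip = dip-slip / sin(rake) = 110.7 / sin(53.4°) = 137.8 m
rate = 137.8 m / 278 ka = 0.000496 m/yr = 0.496 mm/yr

0.496 mm/yr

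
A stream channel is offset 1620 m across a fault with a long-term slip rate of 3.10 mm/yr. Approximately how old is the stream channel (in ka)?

age = offset / rate = 1620 m / (3.10 mm/yr) = 523000 yr = 523 ka

523 ka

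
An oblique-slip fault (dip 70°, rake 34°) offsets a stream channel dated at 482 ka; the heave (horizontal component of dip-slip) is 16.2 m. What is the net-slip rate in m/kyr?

0.176 m/kyr

dip-slip = heave / cos(dip) = 16.2 / cos(70°) = 47.37 m
net slip = dip-slip / sin(rake) = 47.37 / sin(34°) = 84.70 m
rate = 84.70 m / 482 ka = 0.000176 m/yr = 0.176 m/kyr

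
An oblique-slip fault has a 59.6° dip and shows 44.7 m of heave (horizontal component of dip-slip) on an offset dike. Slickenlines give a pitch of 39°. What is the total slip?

dip-slip = heave / cos(dip) = 44.7 / cos(59.6°) = 88.33 m
net slip = dip-slip / sin(rake) = 88.33 / sin(39°) = 140 m

140 m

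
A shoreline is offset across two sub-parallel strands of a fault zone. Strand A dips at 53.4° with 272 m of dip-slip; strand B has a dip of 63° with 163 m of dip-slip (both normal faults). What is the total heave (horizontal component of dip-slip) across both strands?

236 m

heave_A = 272 × cos(53.4°) = 162.2 m
heave_B = 163 × cos(63°) = 74 m
total = 162.2 + 74 = 236 m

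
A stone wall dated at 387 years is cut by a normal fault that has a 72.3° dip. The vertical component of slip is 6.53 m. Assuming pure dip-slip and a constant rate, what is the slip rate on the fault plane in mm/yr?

17.7 mm/yr

dip-slip = throw / sin(dip) = 6.53 m / sin(72.3°) = 6.854 m
rate = 6.854 m / 387 years = 0.0177 m/yr = 17.7 mm/yr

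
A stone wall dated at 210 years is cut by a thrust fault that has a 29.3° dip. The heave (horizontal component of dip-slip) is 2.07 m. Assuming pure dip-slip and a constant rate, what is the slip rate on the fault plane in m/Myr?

11300 m/Myr

dip-slip = heave / cos(dip) = 2.07 m / cos(29.3°) = 2.374 m
rate = 2.374 m / 210 years = 0.0113 m/yr = 11300 m/Myr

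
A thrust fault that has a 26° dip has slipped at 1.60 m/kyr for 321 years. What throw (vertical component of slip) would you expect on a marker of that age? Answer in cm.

dip-slip = rate × time = 1.60 m/kyr × 321 years = 0.5136 m
throw = dip-slip × sin(dip) = 0.5136 × sin(26°) = 0.225 m = 22.5 cm

22.5 cm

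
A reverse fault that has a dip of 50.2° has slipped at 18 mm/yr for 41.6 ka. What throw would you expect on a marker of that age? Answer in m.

575 m

dip-slip = rate × time = 18 mm/yr × 41.6 ka = 748.8 m
throw = dip-slip × sin(dip) = 748.8 × sin(50.2°) = 575 m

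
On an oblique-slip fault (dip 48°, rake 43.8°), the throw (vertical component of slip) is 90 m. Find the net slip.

dip-slip = throw / sin(dip) = 90 / sin(48°) = 121.1 m
net slip = dip-slip / sin(rake) = 121.1 / sin(43.8°) = 175 m

175 m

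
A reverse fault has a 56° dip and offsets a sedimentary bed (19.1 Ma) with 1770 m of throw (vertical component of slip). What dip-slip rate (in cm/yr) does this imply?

0.0112 cm/yr

dip-slip = throw / sin(dip) = 1770 m / sin(56°) = 2135 m
rate = 2135 m / 19.1 Ma = 0.000112 m/yr = 0.0112 cm/yr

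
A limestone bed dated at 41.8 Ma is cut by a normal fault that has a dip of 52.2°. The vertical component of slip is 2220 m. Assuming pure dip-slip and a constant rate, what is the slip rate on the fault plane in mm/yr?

dip-slip = throw / sin(dip) = 2220 m / sin(52.2°) = 2810 m
rate = 2810 m / 41.8 Ma = 0.0000672 m/yr = 0.0672 mm/yr

0.0672 mm/yr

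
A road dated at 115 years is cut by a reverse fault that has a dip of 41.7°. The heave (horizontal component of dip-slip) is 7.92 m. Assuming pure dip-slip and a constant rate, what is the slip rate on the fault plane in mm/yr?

dip-slip = heave / cos(dip) = 7.92 m / cos(41.7°) = 10.61 m
rate = 10.61 m / 115 years = 0.0922 m/yr = 92.2 mm/yr

92.2 mm/yr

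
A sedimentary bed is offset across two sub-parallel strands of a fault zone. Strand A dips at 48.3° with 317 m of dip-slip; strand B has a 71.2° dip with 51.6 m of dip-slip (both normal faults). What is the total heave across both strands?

heave_A = 317 × cos(48.3°) = 210.9 m
heave_B = 51.6 × cos(71.2°) = 16.63 m
total = 210.9 + 16.63 = 228 m

228 m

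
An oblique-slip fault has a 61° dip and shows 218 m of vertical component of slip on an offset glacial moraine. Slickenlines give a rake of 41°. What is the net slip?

380 m

dip-slip = throw / sin(dip) = 218 / sin(61°) = 249.3 m
net slip = dip-slip / sin(rake) = 249.3 / sin(41°) = 380 m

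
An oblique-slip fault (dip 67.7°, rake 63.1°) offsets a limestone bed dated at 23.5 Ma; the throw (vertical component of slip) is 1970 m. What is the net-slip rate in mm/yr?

dip-slip = throw / sin(dip) = 1970 / sin(67.7°) = 2129 m
net slip = dip-slip / sin(rake) = 2129 / sin(63.1°) = 2388 m
rate = 2388 m / 23.5 Ma = 0.000102 m/yr = 0.102 mm/yr

0.102 mm/yr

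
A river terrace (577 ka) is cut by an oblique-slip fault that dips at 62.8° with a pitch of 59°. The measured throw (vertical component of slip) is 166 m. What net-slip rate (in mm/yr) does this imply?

0.377 mm/yr

dip-slip = throw / sin(dip) = 166 / sin(62.8°) = 186.6 m
net slip = dip-slip / sin(rake) = 186.6 / sin(59°) = 217.7 m
rate = 217.7 m / 577 ka = 0.000377 m/yr = 0.377 mm/yr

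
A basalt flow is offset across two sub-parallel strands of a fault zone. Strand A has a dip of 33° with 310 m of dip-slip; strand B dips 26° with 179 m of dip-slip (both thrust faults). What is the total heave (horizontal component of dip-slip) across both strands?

421 m

heave_A = 310 × cos(33°) = 260 m
heave_B = 179 × cos(26°) = 160.9 m
total = 260 + 160.9 = 421 m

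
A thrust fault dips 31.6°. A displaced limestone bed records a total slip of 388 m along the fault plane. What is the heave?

heave = dip-slip × cos(dip) = 388 m × cos(31.6°) = 330 m

330 m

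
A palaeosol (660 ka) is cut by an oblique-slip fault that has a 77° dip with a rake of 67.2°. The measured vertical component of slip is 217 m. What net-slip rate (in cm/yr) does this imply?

0.0366 cm/yr

dip-slip = throw / sin(dip) = 217 / sin(77°) = 222.7 m
net slip = dip-slip / sin(rake) = 222.7 / sin(67.2°) = 241.6 m
rate = 241.6 m / 660 ka = 0.000366 m/yr = 0.0366 cm/yr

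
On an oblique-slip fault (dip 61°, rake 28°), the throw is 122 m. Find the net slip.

297 m

dip-slip = throw / sin(dip) = 122 / sin(61°) = 139.5 m
net slip = dip-slip / sin(rake) = 139.5 / sin(28°) = 297 m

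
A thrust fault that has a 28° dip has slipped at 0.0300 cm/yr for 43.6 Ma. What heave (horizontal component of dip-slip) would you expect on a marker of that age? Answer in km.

dip-slip = rate × time = 0.0300 cm/yr × 43.6 Ma = 13080 m
heave = dip-slip × cos(dip) = 13080 × cos(28°) = 11500 m = 11.5 km

11.5 km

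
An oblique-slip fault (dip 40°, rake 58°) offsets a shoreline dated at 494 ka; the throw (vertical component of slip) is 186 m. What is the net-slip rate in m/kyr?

0.691 m/kyr

dip-slip = throw / sin(dip) = 186 / sin(40°) = 289.4 m
net slip = dip-slip / sin(rake) = 289.4 / sin(58°) = 341.2 m
rate = 341.2 m / 494 ka = 0.000691 m/yr = 0.691 m/kyr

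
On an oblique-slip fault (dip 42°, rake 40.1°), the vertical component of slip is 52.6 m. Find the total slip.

122 m

dip-slip = throw / sin(dip) = 52.6 / sin(42°) = 78.61 m
net slip = dip-slip / sin(rake) = 78.61 / sin(40.1°) = 122 m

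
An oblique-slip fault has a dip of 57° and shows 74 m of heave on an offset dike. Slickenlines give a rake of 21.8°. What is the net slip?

dip-slip = heave / cos(dip) = 74 / cos(57°) = 135.9 m
net slip = dip-slip / sin(rake) = 135.9 / sin(21.8°) = 366 m

366 m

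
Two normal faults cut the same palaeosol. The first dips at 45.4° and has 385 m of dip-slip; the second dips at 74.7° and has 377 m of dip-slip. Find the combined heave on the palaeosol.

heave_A = 385 × cos(45.4°) = 270.3 m
heave_B = 377 × cos(74.7°) = 99.48 m
total = 270.3 + 99.48 = 370 m

370 m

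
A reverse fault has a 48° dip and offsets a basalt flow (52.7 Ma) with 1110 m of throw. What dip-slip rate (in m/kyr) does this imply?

0.0283 m/kyr

dip-slip = throw / sin(dip) = 1110 m / sin(48°) = 1494 m
rate = 1494 m / 52.7 Ma = 0.0000283 m/yr = 0.0283 m/kyr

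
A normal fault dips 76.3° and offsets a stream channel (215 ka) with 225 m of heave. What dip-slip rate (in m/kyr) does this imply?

dip-slip = heave / cos(dip) = 225 m / cos(76.3°) = 950 m
rate = 950 m / 215 ka = 0.00442 m/yr = 4.42 m/kyr

4.42 m/kyr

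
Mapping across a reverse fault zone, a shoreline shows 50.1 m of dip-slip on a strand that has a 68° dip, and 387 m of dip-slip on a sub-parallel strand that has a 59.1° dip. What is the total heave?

heave_A = 50.1 × cos(68°) = 18.77 m
heave_B = 387 × cos(59.1°) = 198.7 m
total = 18.77 + 198.7 = 218 m

218 m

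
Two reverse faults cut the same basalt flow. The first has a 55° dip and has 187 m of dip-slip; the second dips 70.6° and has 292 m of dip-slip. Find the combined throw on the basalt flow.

429 m

throw_A = 187 × sin(55°) = 153.2 m
throw_B = 292 × sin(70.6°) = 275.4 m
total = 153.2 + 275.4 = 429 m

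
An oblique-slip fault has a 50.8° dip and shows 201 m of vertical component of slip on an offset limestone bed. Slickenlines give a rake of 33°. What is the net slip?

dip-slip = throw / sin(dip) = 201 / sin(50.8°) = 259.4 m
net slip = dip-slip / sin(rake) = 259.4 / sin(33°) = 476 m

476 m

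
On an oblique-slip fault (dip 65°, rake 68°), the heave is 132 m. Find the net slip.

337 m

dip-slip = heave / cos(dip) = 132 / cos(65°) = 312.3 m
net slip = dip-slip / sin(rake) = 312.3 / sin(68°) = 337 m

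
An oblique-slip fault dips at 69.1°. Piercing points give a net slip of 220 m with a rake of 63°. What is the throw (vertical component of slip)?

dip-slip = net slip × sin(rake) = 220 m × sin(63°) = 196 m
throw = dip-slip × sin(dip) = 196 × sin(69.1°) = 183 m

183 m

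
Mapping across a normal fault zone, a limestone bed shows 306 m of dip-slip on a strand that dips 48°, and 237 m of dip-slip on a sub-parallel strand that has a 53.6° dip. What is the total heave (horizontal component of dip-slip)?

heave_A = 306 × cos(48°) = 204.8 m
heave_B = 237 × cos(53.6°) = 140.6 m
total = 204.8 + 140.6 = 345 m

345 m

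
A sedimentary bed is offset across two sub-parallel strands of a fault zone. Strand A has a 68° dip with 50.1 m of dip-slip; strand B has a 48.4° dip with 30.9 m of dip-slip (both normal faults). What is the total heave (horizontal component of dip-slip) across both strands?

heave_A = 50.1 × cos(68°) = 18.77 m
heave_B = 30.9 × cos(48.4°) = 20.52 m
total = 18.77 + 20.52 = 39.3 m

39.3 m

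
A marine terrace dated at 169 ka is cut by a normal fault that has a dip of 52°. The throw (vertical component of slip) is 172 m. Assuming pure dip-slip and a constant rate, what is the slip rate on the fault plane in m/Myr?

dip-slip = throw / sin(dip) = 172 m / sin(52°) = 218.3 m
rate = 218.3 m / 169 ka = 0.00129 m/yr = 1290 m/Myr

1290 m/Myr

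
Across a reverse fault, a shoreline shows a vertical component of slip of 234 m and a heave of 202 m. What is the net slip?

309 m

net slip = √(throw² + heave²) = √(234² + 202²) = 309 m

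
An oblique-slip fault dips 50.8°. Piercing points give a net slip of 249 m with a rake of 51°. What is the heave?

dip-slip = net slip × sin(rake) = 249 m × sin(51°) = 193.5 m
heave = dip-slip × cos(dip) = 193.5 × cos(50.8°) = 122 m

122 m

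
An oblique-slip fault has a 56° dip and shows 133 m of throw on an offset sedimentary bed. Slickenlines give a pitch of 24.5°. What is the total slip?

387 m

dip-slip = throw / sin(dip) = 133 / sin(56°) = 160.4 m
net slip = dip-slip / sin(rake) = 160.4 / sin(24.5°) = 387 m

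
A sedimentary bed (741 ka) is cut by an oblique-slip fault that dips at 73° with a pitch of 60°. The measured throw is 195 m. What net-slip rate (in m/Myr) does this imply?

dip-slip = throw / sin(dip) = 195 / sin(73°) = 203.9 m
net slip = dip-slip / sin(rake) = 203.9 / sin(60°) = 235.5 m
rate = 235.5 m / 741 ka = 0.000318 m/yr = 318 m/Myr

318 m/Myr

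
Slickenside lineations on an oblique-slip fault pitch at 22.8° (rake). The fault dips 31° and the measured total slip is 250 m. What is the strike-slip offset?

230 m

strike-slip = net slip × cos(rake) = 250 m × cos(22.8°) = 230 m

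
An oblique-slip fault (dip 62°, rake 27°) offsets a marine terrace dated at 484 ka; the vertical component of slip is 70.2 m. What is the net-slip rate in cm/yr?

0.0362 cm/yr

dip-slip = throw / sin(dip) = 70.2 / sin(62°) = 79.51 m
net slip = dip-slip / sin(rake) = 79.51 / sin(27°) = 175.1 m
rate = 175.1 m / 484 ka = 0.000362 m/yr = 0.0362 cm/yr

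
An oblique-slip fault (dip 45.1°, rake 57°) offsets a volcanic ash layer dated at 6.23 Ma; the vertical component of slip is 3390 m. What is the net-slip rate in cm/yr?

0.0916 cm/yr

dip-slip = throw / sin(dip) = 3390 / sin(45.1°) = 4786 m
net slip = dip-slip / sin(rake) = 4786 / sin(57°) = 5706 m
rate = 5706 m / 6.23 Ma = 0.000916 m/yr = 0.0916 cm/yr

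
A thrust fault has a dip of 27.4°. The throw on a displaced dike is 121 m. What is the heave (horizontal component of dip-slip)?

233 m

heave = throw / tan(dip) = 121 / tan(27.4°) = 233 m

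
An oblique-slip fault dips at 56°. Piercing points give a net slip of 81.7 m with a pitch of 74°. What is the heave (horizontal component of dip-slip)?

43.9 m

dip-slip = net slip × sin(rake) = 81.7 m × sin(74°) = 78.54 m
heave = dip-slip × cos(dip) = 78.54 × cos(56°) = 43.9 m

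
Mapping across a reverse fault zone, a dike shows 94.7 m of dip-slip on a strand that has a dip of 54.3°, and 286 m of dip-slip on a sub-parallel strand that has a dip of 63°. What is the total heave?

heave_A = 94.7 × cos(54.3°) = 55.26 m
heave_B = 286 × cos(63°) = 129.8 m
total = 55.26 + 129.8 = 185 m

185 m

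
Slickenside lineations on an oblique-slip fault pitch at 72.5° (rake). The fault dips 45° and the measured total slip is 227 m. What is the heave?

dip-slip = net slip × sin(rake) = 227 m × sin(72.5°) = 216.5 m
heave = dip-slip × cos(dip) = 216.5 × cos(45°) = 153 m

153 m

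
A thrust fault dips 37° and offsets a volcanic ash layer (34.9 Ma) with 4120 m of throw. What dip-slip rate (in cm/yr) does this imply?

dip-slip = throw / sin(dip) = 4120 m / sin(37°) = 6846 m
rate = 6846 m / 34.9 Ma = 0.000196 m/yr = 0.0196 cm/yr

0.0196 cm/yr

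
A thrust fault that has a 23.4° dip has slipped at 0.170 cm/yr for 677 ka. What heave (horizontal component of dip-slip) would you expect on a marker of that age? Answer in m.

1060 m

dip-slip = rate × time = 0.170 cm/yr × 677 ka = 1151 m
heave = dip-slip × cos(dip) = 1151 × cos(23.4°) = 1060 m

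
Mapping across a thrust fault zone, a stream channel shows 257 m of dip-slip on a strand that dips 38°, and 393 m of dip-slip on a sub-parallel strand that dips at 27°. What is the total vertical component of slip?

throw_A = 257 × sin(38°) = 158.2 m
throw_B = 393 × sin(27°) = 178.4 m
total = 158.2 + 178.4 = 337 m

337 m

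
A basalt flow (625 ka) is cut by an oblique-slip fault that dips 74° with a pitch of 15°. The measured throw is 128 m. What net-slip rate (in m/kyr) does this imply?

0.823 m/kyr

dip-slip = throw / sin(dip) = 128 / sin(74°) = 133.2 m
net slip = dip-slip / sin(rake) = 133.2 / sin(15°) = 514.5 m
rate = 514.5 m / 625 ka = 0.000823 m/yr = 0.823 m/kyr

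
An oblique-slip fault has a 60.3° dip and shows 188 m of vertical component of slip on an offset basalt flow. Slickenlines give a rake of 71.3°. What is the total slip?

dip-slip = throw / sin(dip) = 188 / sin(60.3°) = 216.4 m
net slip = dip-slip / sin(rake) = 216.4 / sin(71.3°) = 228 m

228 m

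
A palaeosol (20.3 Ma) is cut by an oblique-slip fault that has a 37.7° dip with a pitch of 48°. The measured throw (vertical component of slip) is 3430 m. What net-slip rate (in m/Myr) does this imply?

dip-slip = throw / sin(dip) = 3430 / sin(37.7°) = 5609 m
net slip = dip-slip / sin(rake) = 5609 / sin(48°) = 7548 m
rate = 7548 m / 20.3 Ma = 0.000372 m/yr = 372 m/Myr

372 m/Myr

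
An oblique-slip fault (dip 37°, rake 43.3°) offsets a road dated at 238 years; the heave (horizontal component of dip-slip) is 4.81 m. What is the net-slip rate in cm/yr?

dip-slip = heave / cos(dip) = 4.81 / cos(37°) = 6.023 m
net slip = dip-slip / sin(rake) = 6.023 / sin(43.3°) = 8.782 m
rate = 8.782 m / 238 years = 0.0369 m/yr = 3.69 cm/yr

3.69 cm/yr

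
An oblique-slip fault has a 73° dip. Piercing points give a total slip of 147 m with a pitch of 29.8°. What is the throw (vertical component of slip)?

69.9 m

dip-slip = net slip × sin(rake) = 147 m × sin(29.8°) = 73.06 m
throw = dip-slip × sin(dip) = 73.06 × sin(73°) = 69.9 m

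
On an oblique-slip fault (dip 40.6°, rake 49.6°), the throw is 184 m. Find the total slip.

371 m

dip-slip = throw / sin(dip) = 184 / sin(40.6°) = 282.7 m
net slip = dip-slip / sin(rake) = 282.7 / sin(49.6°) = 371 m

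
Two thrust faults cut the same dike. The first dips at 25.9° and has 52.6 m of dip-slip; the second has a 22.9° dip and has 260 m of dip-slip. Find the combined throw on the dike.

throw_A = 52.6 × sin(25.9°) = 22.98 m
throw_B = 260 × sin(22.9°) = 101.2 m
total = 22.98 + 101.2 = 124 m

124 m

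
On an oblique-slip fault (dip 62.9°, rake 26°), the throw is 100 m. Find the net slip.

256 m

dip-slip = throw / sin(dip) = 100 / sin(62.9°) = 112.3 m
net slip = dip-slip / sin(rake) = 112.3 / sin(26°) = 256 m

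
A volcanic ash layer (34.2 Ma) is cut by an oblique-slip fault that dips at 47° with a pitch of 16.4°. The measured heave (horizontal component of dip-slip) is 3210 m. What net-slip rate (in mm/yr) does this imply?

0.487 mm/yr

dip-slip = heave / cos(dip) = 3210 / cos(47°) = 4707 m
net slip = dip-slip / sin(rake) = 4707 / sin(16.4°) = 16670 m
rate = 16670 m / 34.2 Ma = 0.000487 m/yr = 0.487 mm/yr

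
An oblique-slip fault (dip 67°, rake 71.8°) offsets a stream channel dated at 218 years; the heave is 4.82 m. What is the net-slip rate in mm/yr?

dip-slip = heave / cos(dip) = 4.82 / cos(67°) = 12.34 m
net slip = dip-slip / sin(rake) = 12.34 / sin(71.8°) = 12.99 m
rate = 12.99 m / 218 years = 0.0596 m/yr = 59.6 mm/yr

59.6 mm/yr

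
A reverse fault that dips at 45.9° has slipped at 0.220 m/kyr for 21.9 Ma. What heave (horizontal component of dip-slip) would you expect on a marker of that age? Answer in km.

3.35 km

dip-slip = rate × time = 0.220 m/kyr × 21.9 Ma = 4818 m
heave = dip-slip × cos(dip) = 4818 × cos(45.9°) = 3350 m = 3.35 km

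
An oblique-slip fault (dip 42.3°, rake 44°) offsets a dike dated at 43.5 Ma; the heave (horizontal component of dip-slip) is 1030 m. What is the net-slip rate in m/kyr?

dip-slip = heave / cos(dip) = 1030 / cos(42.3°) = 1393 m
net slip = dip-slip / sin(rake) = 1393 / sin(44°) = 2005 m
rate = 2005 m / 43.5 Ma = 0.0000461 m/yr = 0.0461 m/kyr

0.0461 m/kyr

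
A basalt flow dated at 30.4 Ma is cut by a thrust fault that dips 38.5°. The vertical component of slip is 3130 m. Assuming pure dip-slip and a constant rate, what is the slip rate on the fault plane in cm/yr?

0.0165 cm/yr

dip-slip = throw / sin(dip) = 3130 m / sin(38.5°) = 5028 m
rate = 5028 m / 30.4 Ma = 0.000165 m/yr = 0.0165 cm/yr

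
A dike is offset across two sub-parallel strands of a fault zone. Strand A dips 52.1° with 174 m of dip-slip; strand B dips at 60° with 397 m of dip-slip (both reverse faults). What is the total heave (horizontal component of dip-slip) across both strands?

heave_A = 174 × cos(52.1°) = 106.9 m
heave_B = 397 × cos(60°) = 198.5 m
total = 106.9 + 198.5 = 305 m

305 m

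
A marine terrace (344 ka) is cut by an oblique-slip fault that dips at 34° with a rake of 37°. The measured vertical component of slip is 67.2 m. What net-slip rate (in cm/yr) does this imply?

0.0580 cm/yr

dip-slip = throw / sin(dip) = 67.2 / sin(34°) = 120.2 m
net slip = dip-slip / sin(rake) = 120.2 / sin(37°) = 199.7 m
rate = 199.7 m / 344 ka = 0.000580 m/yr = 0.0580 cm/yr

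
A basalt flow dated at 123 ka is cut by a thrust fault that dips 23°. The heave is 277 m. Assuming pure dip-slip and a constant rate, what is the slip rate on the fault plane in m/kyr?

2.45 m/kyr

dip-slip = heave / cos(dip) = 277 m / cos(23°) = 300.9 m
rate = 300.9 m / 123 ka = 0.00245 m/yr = 2.45 m/kyr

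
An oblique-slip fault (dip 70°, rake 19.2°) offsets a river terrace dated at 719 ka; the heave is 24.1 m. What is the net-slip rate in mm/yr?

0.298 mm/yr

dip-slip = heave / cos(dip) = 24.1 / cos(70°) = 70.46 m
net slip = dip-slip / sin(rake) = 70.46 / sin(19.2°) = 214.3 m
rate = 214.3 m / 719 ka = 0.000298 m/yr = 0.298 mm/yr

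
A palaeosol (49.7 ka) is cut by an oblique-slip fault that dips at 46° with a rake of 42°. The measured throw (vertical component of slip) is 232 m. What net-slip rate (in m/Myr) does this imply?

dip-slip = throw / sin(dip) = 232 / sin(46°) = 322.5 m
net slip = dip-slip / sin(rake) = 322.5 / sin(42°) = 482 m
rate = 482 m / 49.7 ka = 0.00970 m/yr = 9700 m/Myr

9700 m/Myr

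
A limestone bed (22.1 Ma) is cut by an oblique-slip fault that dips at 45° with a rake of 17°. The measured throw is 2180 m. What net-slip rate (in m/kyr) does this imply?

0.477 m/kyr

dip-slip = throw / sin(dip) = 2180 / sin(45°) = 3083 m
net slip = dip-slip / sin(rake) = 3083 / sin(17°) = 10540 m
rate = 10540 m / 22.1 Ma = 0.000477 m/yr = 0.477 m/kyr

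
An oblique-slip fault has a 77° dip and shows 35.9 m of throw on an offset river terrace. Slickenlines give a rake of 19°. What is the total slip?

dip-slip = throw / sin(dip) = 35.9 / sin(77°) = 36.84 m
net slip = dip-slip / sin(rake) = 36.84 / sin(19°) = 113 m

113 m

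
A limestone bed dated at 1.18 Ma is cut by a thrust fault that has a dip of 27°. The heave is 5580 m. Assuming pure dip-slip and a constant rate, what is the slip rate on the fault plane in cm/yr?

0.531 cm/yr

dip-slip = heave / cos(dip) = 5580 m / cos(27°) = 6263 m
rate = 6263 m / 1.18 Ma = 0.00531 m/yr = 0.531 cm/yr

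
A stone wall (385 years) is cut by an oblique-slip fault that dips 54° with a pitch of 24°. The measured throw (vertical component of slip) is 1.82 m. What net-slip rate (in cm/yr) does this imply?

1.44 cm/yr

dip-slip = throw / sin(dip) = 1.82 / sin(54°) = 2.250 m
net slip = dip-slip / sin(rake) = 2.250 / sin(24°) = 5.531 m
rate = 5.531 m / 385 years = 0.0144 m/yr = 1.44 cm/yr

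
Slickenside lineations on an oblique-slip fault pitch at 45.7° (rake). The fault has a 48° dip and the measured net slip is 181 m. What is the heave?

86.7 m

dip-slip = net slip × sin(rake) = 181 m × sin(45.7°) = 129.5 m
heave = dip-slip × cos(dip) = 129.5 × cos(48°) = 86.7 m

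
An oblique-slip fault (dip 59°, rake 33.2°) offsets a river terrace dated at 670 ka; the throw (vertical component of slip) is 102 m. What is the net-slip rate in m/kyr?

0.324 m/kyr

dip-slip = throw / sin(dip) = 102 / sin(59°) = 119 m
net slip = dip-slip / sin(rake) = 119 / sin(33.2°) = 217.3 m
rate = 217.3 m / 670 ka = 0.000324 m/yr = 0.324 m/kyr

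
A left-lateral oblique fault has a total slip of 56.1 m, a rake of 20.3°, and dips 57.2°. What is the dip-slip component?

dip-slip = net slip × sin(rake) = 56.1 m × sin(20.3°) = 19.5 m

19.5 m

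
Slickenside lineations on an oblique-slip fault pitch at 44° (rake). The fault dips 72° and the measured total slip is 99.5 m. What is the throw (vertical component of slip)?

65.7 m

dip-slip = net slip × sin(rake) = 99.5 m × sin(44°) = 69.12 m
throw = dip-slip × sin(dip) = 69.12 × sin(72°) = 65.7 m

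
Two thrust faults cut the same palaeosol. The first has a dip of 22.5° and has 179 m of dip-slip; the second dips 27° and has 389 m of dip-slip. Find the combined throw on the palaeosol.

throw_A = 179 × sin(22.5°) = 68.50 m
throw_B = 389 × sin(27°) = 176.6 m
total = 68.50 + 176.6 = 245 m

245 m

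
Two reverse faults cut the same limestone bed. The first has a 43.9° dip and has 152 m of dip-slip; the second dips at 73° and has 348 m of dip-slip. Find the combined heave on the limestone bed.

heave_A = 152 × cos(43.9°) = 109.5 m
heave_B = 348 × cos(73°) = 101.7 m
total = 109.5 + 101.7 = 211 m

211 m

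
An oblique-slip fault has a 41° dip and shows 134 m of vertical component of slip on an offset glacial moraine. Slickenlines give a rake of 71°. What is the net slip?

216 m

dip-slip = throw / sin(dip) = 134 / sin(41°) = 204.2 m
net slip = dip-slip / sin(rake) = 204.2 / sin(71°) = 216 m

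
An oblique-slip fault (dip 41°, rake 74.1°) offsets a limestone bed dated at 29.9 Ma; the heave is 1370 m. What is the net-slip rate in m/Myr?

63.1 m/Myr

dip-slip = heave / cos(dip) = 1370 / cos(41°) = 1815 m
net slip = dip-slip / sin(rake) = 1815 / sin(74.1°) = 1887 m
rate = 1887 m / 29.9 Ma = 0.0000631 m/yr = 63.1 m/Myr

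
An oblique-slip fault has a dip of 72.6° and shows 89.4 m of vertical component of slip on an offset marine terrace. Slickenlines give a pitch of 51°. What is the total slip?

dip-slip = throw / sin(dip) = 89.4 / sin(72.6°) = 93.69 m
net slip = dip-slip / sin(rake) = 93.69 / sin(51°) = 121 m

121 m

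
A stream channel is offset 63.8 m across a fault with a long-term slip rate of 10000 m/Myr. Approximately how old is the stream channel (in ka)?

6.38 ka

age = offset / rate = 63.8 m / (10000 m/Myr) = 6380 yr = 6.38 ka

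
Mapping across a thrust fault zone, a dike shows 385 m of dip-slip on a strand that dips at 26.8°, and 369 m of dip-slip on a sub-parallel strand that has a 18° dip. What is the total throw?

288 m

throw_A = 385 × sin(26.8°) = 173.6 m
throw_B = 369 × sin(18°) = 114 m
total = 173.6 + 114 = 288 m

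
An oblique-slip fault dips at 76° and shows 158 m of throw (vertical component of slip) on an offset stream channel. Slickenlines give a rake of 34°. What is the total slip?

dip-slip = throw / sin(dip) = 158 / sin(76°) = 162.8 m
net slip = dip-slip / sin(rake) = 162.8 / sin(34°) = 291 m

291 m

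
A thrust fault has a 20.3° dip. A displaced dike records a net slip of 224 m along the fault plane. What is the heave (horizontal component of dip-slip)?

heave = dip-slip × cos(dip) = 224 m × cos(20.3°) = 210 m

210 m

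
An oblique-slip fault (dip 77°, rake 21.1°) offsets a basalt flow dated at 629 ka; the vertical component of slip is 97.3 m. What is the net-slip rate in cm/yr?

0.0441 cm/yr

dip-slip = throw / sin(dip) = 97.3 / sin(77°) = 99.86 m
net slip = dip-slip / sin(rake) = 99.86 / sin(21.1°) = 277.4 m
rate = 277.4 m / 629 ka = 0.000441 m/yr = 0.0441 cm/yr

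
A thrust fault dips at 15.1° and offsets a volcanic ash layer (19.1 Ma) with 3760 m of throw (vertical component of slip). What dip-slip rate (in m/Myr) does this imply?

756 m/Myr

dip-slip = throw / sin(dip) = 3760 m / sin(15.1°) = 14430 m
rate = 14430 m / 19.1 Ma = 0.000756 m/yr = 756 m/Myr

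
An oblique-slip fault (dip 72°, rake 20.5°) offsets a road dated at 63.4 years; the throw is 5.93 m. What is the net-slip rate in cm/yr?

28.1 cm/yr

dip-slip = throw / sin(dip) = 5.93 / sin(72°) = 6.235 m
net slip = dip-slip / sin(rake) = 6.235 / sin(20.5°) = 17.80 m
rate = 17.80 m / 63.4 years = 0.281 m/yr = 28.1 cm/yr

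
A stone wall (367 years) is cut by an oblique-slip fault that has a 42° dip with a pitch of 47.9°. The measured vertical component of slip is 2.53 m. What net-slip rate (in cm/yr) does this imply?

1.39 cm/yr

dip-slip = throw / sin(dip) = 2.53 / sin(42°) = 3.781 m
net slip = dip-slip / sin(rake) = 3.781 / sin(47.9°) = 5.096 m
rate = 5.096 m / 367 years = 0.0139 m/yr = 1.39 cm/yr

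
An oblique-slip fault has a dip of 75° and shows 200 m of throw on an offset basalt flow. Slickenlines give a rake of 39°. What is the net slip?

dip-slip = throw / sin(dip) = 200 / sin(75°) = 207.1 m
net slip = dip-slip / sin(rake) = 207.1 / sin(39°) = 329 m

329 m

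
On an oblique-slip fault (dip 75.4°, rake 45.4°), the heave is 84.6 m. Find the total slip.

dip-slip = heave / cos(dip) = 84.6 / cos(75.4°) = 335.6 m
net slip = dip-slip / sin(rake) = 335.6 / sin(45.4°) = 471 m

471 m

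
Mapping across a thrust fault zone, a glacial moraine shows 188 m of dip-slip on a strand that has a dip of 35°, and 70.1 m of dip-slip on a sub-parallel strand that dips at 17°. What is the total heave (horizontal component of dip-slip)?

221 m

heave_A = 188 × cos(35°) = 154 m
heave_B = 70.1 × cos(17°) = 67.04 m
total = 154 + 67.04 = 221 m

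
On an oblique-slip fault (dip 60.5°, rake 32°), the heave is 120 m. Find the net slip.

dip-slip = heave / cos(dip) = 120 / cos(60.5°) = 243.7 m
net slip = dip-slip / sin(rake) = 243.7 / sin(32°) = 460 m

460 m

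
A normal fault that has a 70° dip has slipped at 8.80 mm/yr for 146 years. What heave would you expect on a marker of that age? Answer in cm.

43.9 cm

dip-slip = rate × time = 8.80 mm/yr × 146 years = 1.285 m
heave = dip-slip × cos(dip) = 1.285 × cos(70°) = 0.439 m = 43.9 cm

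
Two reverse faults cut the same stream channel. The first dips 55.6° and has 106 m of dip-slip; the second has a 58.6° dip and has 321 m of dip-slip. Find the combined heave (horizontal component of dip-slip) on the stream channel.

heave_A = 106 × cos(55.6°) = 59.89 m
heave_B = 321 × cos(58.6°) = 167.2 m
total = 59.89 + 167.2 = 227 m

227 m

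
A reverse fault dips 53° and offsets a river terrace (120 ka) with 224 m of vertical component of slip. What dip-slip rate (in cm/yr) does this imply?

dip-slip = throw / sin(dip) = 224 m / sin(53°) = 280.5 m
rate = 280.5 m / 120 ka = 0.00234 m/yr = 0.234 cm/yr

0.234 cm/yr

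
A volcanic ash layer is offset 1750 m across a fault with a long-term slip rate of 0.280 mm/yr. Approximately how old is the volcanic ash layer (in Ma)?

6.25 Ma

age = offset / rate = 1750 m / (0.280 mm/yr) = 6.25e+06 yr = 6.25 Ma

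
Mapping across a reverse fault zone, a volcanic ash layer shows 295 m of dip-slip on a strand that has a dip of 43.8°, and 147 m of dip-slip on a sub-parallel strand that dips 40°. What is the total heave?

heave_A = 295 × cos(43.8°) = 212.9 m
heave_B = 147 × cos(40°) = 112.6 m
total = 212.9 + 112.6 = 326 m

326 m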